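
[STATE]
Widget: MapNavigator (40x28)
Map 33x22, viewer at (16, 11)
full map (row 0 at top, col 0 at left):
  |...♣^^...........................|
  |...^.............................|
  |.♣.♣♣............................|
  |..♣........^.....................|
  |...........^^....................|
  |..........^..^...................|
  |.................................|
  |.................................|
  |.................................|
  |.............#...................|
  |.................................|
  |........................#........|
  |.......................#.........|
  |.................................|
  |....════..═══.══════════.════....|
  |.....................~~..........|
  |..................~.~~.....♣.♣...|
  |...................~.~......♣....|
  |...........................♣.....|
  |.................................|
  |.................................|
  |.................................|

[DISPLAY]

                                        
                                        
                                        
    ...♣^^...........................   
    ...^.............................   
    .♣.♣♣............................   
    ..♣........^.....................   
    ...........^^....................   
    ..........^..^...................   
    .................................   
    .................................   
    .................................   
    .............#...................   
    .................................   
    ................@.......#........   
    .......................#.........   
    .................................   
    ....════..═══.══════════.════....   
    .....................~~..........   
    ..................~.~~.....♣.♣...   
    ...................~.~......♣....   
    ...........................♣.....   
    .................................   
    .................................   
    .................................   
                                        
                                        
                                        


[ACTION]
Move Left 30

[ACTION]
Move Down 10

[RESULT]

                    ....................
                    ....................
                    .............#......
                    ....................
                    ....................
                    ....................
                    ....................
                    ....════..═══.══════
                    ....................
                    ..................~.
                    ...................~
                    ....................
                    ....................
                    ....................
                    @...................
                                        
                                        
                                        
                                        
                                        
                                        
                                        
                                        
                                        
                                        
                                        
                                        
                                        


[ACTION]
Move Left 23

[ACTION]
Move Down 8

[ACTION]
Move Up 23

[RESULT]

                                        
                                        
                                        
                                        
                                        
                                        
                                        
                                        
                                        
                                        
                                        
                                        
                                        
                                        
                    @..♣^^..............
                    ...^................
                    .♣.♣♣...............
                    ..♣........^........
                    ...........^^.......
                    ..........^..^......
                    ....................
                    ....................
                    ....................
                    .............#......
                    ....................
                    ....................
                    ....................
                    ....................


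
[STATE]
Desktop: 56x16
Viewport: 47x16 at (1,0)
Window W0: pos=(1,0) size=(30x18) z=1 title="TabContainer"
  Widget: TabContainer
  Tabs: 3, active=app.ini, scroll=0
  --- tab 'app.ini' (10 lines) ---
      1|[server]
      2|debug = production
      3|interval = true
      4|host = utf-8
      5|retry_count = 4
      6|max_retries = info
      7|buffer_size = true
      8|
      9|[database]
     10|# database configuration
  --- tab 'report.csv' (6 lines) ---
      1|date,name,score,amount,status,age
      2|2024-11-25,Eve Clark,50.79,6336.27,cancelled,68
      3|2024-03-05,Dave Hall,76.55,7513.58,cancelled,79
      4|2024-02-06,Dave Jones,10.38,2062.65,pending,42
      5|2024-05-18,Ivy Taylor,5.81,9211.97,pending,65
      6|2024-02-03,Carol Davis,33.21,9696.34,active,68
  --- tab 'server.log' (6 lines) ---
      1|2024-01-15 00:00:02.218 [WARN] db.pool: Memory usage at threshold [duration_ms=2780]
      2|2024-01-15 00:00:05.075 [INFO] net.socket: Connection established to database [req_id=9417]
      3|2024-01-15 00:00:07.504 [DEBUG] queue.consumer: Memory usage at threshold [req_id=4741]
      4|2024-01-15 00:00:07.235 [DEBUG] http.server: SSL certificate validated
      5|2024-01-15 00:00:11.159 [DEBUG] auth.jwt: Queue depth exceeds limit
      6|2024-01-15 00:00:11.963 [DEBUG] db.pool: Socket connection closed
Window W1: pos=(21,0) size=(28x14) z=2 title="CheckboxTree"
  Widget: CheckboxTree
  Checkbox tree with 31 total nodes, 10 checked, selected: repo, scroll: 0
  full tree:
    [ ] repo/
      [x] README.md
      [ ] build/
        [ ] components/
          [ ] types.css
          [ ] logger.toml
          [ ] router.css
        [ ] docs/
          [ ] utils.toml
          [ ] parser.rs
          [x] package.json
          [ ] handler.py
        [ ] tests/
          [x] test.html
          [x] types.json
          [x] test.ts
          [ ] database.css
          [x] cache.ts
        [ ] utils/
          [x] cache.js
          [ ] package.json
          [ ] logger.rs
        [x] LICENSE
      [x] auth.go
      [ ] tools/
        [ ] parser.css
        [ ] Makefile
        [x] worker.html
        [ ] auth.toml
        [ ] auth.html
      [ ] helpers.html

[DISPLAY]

┏━━━━━━━━━━━━━━━━━━━┏━━━━━━━━━━━━━━━━━━━━━━━━━━
┃ TabContainer      ┃ CheckboxTree             
┠───────────────────┠──────────────────────────
┃[app.ini]│ report.c┃>[-] repo/                
┃───────────────────┃   [x] README.md          
┃[server]           ┃   [-] build/             
┃debug = production ┃     [ ] components/      
┃interval = true    ┃       [ ] types.css      
┃host = utf-8       ┃       [ ] logger.toml    
┃retry_count = 4    ┃       [ ] router.css     
┃max_retries = info ┃     [-] docs/            
┃buffer_size = true ┃       [ ] utils.toml     
┃                   ┃       [ ] parser.rs      
┃[database]         ┗━━━━━━━━━━━━━━━━━━━━━━━━━━
┃# database configuration    ┃                 
┃                            ┃                 


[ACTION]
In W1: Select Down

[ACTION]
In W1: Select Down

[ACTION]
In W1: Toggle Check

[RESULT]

┏━━━━━━━━━━━━━━━━━━━┏━━━━━━━━━━━━━━━━━━━━━━━━━━
┃ TabContainer      ┃ CheckboxTree             
┠───────────────────┠──────────────────────────
┃[app.ini]│ report.c┃ [-] repo/                
┃───────────────────┃   [x] README.md          
┃[server]           ┃>  [x] build/             
┃debug = production ┃     [x] components/      
┃interval = true    ┃       [x] types.css      
┃host = utf-8       ┃       [x] logger.toml    
┃retry_count = 4    ┃       [x] router.css     
┃max_retries = info ┃     [x] docs/            
┃buffer_size = true ┃       [x] utils.toml     
┃                   ┃       [x] parser.rs      
┃[database]         ┗━━━━━━━━━━━━━━━━━━━━━━━━━━
┃# database configuration    ┃                 
┃                            ┃                 


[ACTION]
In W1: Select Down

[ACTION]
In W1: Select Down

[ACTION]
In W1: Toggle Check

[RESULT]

┏━━━━━━━━━━━━━━━━━━━┏━━━━━━━━━━━━━━━━━━━━━━━━━━
┃ TabContainer      ┃ CheckboxTree             
┠───────────────────┠──────────────────────────
┃[app.ini]│ report.c┃ [-] repo/                
┃───────────────────┃   [x] README.md          
┃[server]           ┃   [-] build/             
┃debug = production ┃     [-] components/      
┃interval = true    ┃>      [ ] types.css      
┃host = utf-8       ┃       [x] logger.toml    
┃retry_count = 4    ┃       [x] router.css     
┃max_retries = info ┃     [x] docs/            
┃buffer_size = true ┃       [x] utils.toml     
┃                   ┃       [x] parser.rs      
┃[database]         ┗━━━━━━━━━━━━━━━━━━━━━━━━━━
┃# database configuration    ┃                 
┃                            ┃                 


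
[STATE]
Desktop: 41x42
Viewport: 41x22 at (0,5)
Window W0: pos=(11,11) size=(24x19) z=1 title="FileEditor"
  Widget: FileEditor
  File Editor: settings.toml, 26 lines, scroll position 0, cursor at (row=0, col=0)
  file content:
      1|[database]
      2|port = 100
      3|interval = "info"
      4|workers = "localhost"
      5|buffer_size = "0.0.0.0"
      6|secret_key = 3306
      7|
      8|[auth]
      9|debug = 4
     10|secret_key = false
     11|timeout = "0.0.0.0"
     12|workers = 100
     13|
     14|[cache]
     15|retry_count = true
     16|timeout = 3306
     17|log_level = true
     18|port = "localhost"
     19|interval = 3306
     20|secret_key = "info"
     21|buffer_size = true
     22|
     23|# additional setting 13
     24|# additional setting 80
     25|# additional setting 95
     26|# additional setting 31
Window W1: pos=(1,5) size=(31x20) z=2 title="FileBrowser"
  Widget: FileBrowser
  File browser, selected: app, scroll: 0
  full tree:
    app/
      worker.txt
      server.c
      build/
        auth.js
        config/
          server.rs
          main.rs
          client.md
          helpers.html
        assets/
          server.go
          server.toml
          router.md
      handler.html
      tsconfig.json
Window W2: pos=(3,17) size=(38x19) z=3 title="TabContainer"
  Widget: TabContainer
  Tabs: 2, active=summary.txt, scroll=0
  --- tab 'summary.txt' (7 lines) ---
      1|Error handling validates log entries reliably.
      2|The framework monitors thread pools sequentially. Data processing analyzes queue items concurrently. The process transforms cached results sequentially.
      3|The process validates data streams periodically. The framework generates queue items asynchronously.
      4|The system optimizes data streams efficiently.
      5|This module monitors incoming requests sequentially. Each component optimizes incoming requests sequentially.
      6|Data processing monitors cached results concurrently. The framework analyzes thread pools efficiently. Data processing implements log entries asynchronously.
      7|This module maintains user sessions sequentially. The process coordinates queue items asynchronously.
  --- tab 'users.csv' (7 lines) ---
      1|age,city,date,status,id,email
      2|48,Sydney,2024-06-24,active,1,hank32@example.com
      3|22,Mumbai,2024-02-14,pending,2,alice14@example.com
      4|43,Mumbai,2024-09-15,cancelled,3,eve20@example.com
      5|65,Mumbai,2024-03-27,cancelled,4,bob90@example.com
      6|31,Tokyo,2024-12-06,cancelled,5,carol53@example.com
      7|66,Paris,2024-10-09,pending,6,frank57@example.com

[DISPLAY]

 ┏━━━━━━━━━━━━━━━━━━━━━━━━━━━━━┓         
 ┃ FileBrowser                 ┃         
 ┠─────────────────────────────┨         
 ┃> [-] app/                   ┃         
 ┃    worker.txt               ┃         
 ┃    server.c                 ┃         
 ┃    [+] build/               ┃━━┓      
 ┃    handler.html             ┃  ┃      
 ┃    tsconfig.json            ┃──┨      
 ┃                             ┃ ▲┃      
 ┃                             ┃ █┃      
 ┃                             ┃ ░┃      
 ┃ ┏━━━━━━━━━━━━━━━━━━━━━━━━━━━━━━━━━━━━┓
 ┃ ┃ TabContainer                       ┃
 ┃ ┠────────────────────────────────────┨
 ┃ ┃[summary.txt]│ users.csv            ┃
 ┃ ┃────────────────────────────────────┃
 ┃ ┃Error handling validates log entries┃
 ┃ ┃The framework monitors thread pools ┃
 ┗━┃The process validates data streams p┃
   ┃The system optimizes data streams ef┃
   ┃This module monitors incoming reques┃


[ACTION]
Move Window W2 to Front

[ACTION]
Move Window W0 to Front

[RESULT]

 ┏━━━━━━━━━━━━━━━━━━━━━━━━━━━━━┓         
 ┃ FileBrowser                 ┃         
 ┠─────────────────────────────┨         
 ┃> [-] app/                   ┃         
 ┃    worker.txt               ┃         
 ┃    server.c                 ┃         
 ┃    [+] b┏━━━━━━━━━━━━━━━━━━━━━━┓      
 ┃    handl┃ FileEditor           ┃      
 ┃    tscon┠──────────────────────┨      
 ┃         ┃█database]           ▲┃      
 ┃         ┃port = 100           █┃      
 ┃         ┃interval = "info"    ░┃      
 ┃ ┏━━━━━━━┃workers = "localhost"░┃━━━━━┓
 ┃ ┃ TabCon┃buffer_size = "0.0.0.░┃     ┃
 ┃ ┠───────┃secret_key = 3306    ░┃─────┨
 ┃ ┃[summar┃                     ░┃     ┃
 ┃ ┃───────┃[auth]               ░┃─────┃
 ┃ ┃Error h┃debug = 4            ░┃tries┃
 ┃ ┃The fra┃secret_key = false   ░┃ools ┃
 ┗━┃The pro┃timeout = "0.0.0.0"  ░┃ams p┃
   ┃The sys┃workers = 100        ░┃ms ef┃
   ┃This mo┃                     ░┃eques┃


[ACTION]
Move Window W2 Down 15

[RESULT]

 ┏━━━━━━━━━━━━━━━━━━━━━━━━━━━━━┓         
 ┃ FileBrowser                 ┃         
 ┠─────────────────────────────┨         
 ┃> [-] app/                   ┃         
 ┃    worker.txt               ┃         
 ┃    server.c                 ┃         
 ┃    [+] b┏━━━━━━━━━━━━━━━━━━━━━━┓      
 ┃    handl┃ FileEditor           ┃      
 ┃    tscon┠──────────────────────┨      
 ┃         ┃█database]           ▲┃      
 ┃         ┃port = 100           █┃      
 ┃         ┃interval = "info"    ░┃      
 ┃         ┃workers = "localhost"░┃      
 ┃         ┃buffer_size = "0.0.0.░┃      
 ┃         ┃secret_key = 3306    ░┃      
 ┃         ┃                     ░┃      
 ┃         ┃[auth]               ░┃      
 ┃         ┃debug = 4            ░┃      
 ┃ ┏━━━━━━━┃secret_key = false   ░┃━━━━━┓
 ┗━┃ TabCon┃timeout = "0.0.0.0"  ░┃     ┃
   ┠───────┃workers = 100        ░┃─────┨
   ┃[summar┃                     ░┃     ┃


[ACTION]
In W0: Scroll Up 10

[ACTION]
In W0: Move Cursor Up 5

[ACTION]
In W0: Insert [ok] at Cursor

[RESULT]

 ┏━━━━━━━━━━━━━━━━━━━━━━━━━━━━━┓         
 ┃ FileBrowser                 ┃         
 ┠─────────────────────────────┨         
 ┃> [-] app/                   ┃         
 ┃    worker.txt               ┃         
 ┃    server.c                 ┃         
 ┃    [+] b┏━━━━━━━━━━━━━━━━━━━━━━┓      
 ┃    handl┃ FileEditor           ┃      
 ┃    tscon┠──────────────────────┨      
 ┃         ┃ok█database]         ▲┃      
 ┃         ┃port = 100           █┃      
 ┃         ┃interval = "info"    ░┃      
 ┃         ┃workers = "localhost"░┃      
 ┃         ┃buffer_size = "0.0.0.░┃      
 ┃         ┃secret_key = 3306    ░┃      
 ┃         ┃                     ░┃      
 ┃         ┃[auth]               ░┃      
 ┃         ┃debug = 4            ░┃      
 ┃ ┏━━━━━━━┃secret_key = false   ░┃━━━━━┓
 ┗━┃ TabCon┃timeout = "0.0.0.0"  ░┃     ┃
   ┠───────┃workers = 100        ░┃─────┨
   ┃[summar┃                     ░┃     ┃


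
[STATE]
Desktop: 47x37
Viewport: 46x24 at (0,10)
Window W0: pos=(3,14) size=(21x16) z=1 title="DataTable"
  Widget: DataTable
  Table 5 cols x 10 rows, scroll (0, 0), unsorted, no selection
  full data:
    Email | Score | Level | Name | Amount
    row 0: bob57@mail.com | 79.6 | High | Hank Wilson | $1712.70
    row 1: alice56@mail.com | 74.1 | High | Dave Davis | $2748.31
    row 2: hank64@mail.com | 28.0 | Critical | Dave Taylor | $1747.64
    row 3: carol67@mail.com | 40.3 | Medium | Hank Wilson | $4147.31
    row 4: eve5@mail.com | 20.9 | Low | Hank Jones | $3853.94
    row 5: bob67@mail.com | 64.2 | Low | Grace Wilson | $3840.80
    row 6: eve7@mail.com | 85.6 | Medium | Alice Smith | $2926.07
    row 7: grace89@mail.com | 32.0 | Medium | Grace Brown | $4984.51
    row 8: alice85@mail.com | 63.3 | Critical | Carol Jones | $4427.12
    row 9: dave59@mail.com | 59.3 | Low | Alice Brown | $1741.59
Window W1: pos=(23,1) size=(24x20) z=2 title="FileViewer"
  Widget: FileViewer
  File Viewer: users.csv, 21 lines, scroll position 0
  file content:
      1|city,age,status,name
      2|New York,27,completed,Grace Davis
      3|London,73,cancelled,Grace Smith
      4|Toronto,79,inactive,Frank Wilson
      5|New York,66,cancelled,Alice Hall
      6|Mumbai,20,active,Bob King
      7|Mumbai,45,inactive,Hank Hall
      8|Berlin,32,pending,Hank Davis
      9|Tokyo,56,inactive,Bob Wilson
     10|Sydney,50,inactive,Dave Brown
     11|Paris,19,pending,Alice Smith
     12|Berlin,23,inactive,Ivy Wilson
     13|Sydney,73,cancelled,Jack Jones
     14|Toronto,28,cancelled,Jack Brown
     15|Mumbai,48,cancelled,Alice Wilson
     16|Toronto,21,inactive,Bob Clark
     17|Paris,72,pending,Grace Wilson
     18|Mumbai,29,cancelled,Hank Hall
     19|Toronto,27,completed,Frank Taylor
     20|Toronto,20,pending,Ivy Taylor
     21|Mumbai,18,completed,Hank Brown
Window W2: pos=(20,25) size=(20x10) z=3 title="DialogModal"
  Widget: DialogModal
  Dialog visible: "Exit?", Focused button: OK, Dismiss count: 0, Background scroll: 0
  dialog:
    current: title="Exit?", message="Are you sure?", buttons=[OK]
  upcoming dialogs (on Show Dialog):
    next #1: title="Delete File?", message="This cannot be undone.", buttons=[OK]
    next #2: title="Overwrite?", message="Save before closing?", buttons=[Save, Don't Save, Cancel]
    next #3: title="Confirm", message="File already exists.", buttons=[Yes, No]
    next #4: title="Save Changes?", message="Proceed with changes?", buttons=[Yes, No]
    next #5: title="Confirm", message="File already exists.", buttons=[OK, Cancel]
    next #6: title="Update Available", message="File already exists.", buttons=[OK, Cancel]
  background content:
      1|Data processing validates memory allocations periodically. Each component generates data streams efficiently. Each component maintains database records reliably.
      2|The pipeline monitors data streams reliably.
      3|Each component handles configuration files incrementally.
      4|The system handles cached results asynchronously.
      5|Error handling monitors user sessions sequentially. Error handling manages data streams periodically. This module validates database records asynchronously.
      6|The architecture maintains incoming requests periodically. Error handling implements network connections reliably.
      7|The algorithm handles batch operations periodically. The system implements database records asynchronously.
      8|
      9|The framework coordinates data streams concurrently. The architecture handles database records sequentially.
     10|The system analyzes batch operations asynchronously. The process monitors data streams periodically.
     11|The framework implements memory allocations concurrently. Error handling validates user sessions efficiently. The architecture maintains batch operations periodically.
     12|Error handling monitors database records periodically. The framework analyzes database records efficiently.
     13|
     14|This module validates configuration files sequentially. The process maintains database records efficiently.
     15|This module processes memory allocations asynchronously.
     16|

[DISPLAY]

                       ┃Mumbai,45,inactive,Ha░
                       ┃Berlin,32,pending,Han░
                       ┃Tokyo,56,inactive,Bob░
                       ┃Sydney,50,inactive,Da░
   ┏━━━━━━━━━━━━━━━━━━━┃Paris,19,pending,Alic░
   ┃ DataTable         ┃Berlin,23,inactive,Iv░
   ┠───────────────────┃Sydney,73,cancelled,J░
   ┃Email           │Sc┃Toronto,28,cancelled,░
   ┃────────────────┼──┃Mumbai,48,cancelled,A░
   ┃bob57@mail.com  │79┃Toronto,21,inactive,B▼
   ┃alice56@mail.com│74┗━━━━━━━━━━━━━━━━━━━━━━
   ┃hank64@mail.com │28┃                      
   ┃carol67@mail.com│40┃                      
   ┃eve5@mail.com   │20┃                      
   ┃bob67@mail.com  │64┃                      
   ┃eve7@mail.com   ┏━━━━━━━━━━━━━━━━━━┓      
   ┃grace89@mail.com┃ DialogModal      ┃      
   ┃alice85@mail.com┠──────────────────┨      
   ┃dave59@mail.com ┃Da┌────────────┐va┃      
   ┗━━━━━━━━━━━━━━━━┃Th│   Exit?    │it┃      
                    ┃Ea│Are you sure│an┃      
                    ┃Th│    [OK]    │es┃      
                    ┃Er└────────────┘on┃      
                    ┃The architecture m┃      


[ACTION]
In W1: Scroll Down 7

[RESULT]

                       ┃Berlin,23,inactive,Iv░
                       ┃Sydney,73,cancelled,J░
                       ┃Toronto,28,cancelled,░
                       ┃Mumbai,48,cancelled,A░
   ┏━━━━━━━━━━━━━━━━━━━┃Toronto,21,inactive,B░
   ┃ DataTable         ┃Paris,72,pending,Grac░
   ┠───────────────────┃Mumbai,29,cancelled,H░
   ┃Email           │Sc┃Toronto,27,completed,░
   ┃────────────────┼──┃Toronto,20,pending,Iv█
   ┃bob57@mail.com  │79┃Mumbai,18,completed,H▼
   ┃alice56@mail.com│74┗━━━━━━━━━━━━━━━━━━━━━━
   ┃hank64@mail.com │28┃                      
   ┃carol67@mail.com│40┃                      
   ┃eve5@mail.com   │20┃                      
   ┃bob67@mail.com  │64┃                      
   ┃eve7@mail.com   ┏━━━━━━━━━━━━━━━━━━┓      
   ┃grace89@mail.com┃ DialogModal      ┃      
   ┃alice85@mail.com┠──────────────────┨      
   ┃dave59@mail.com ┃Da┌────────────┐va┃      
   ┗━━━━━━━━━━━━━━━━┃Th│   Exit?    │it┃      
                    ┃Ea│Are you sure│an┃      
                    ┃Th│    [OK]    │es┃      
                    ┃Er└────────────┘on┃      
                    ┃The architecture m┃      


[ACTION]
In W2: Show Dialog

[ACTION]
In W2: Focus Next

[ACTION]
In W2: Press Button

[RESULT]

                       ┃Berlin,23,inactive,Iv░
                       ┃Sydney,73,cancelled,J░
                       ┃Toronto,28,cancelled,░
                       ┃Mumbai,48,cancelled,A░
   ┏━━━━━━━━━━━━━━━━━━━┃Toronto,21,inactive,B░
   ┃ DataTable         ┃Paris,72,pending,Grac░
   ┠───────────────────┃Mumbai,29,cancelled,H░
   ┃Email           │Sc┃Toronto,27,completed,░
   ┃────────────────┼──┃Toronto,20,pending,Iv█
   ┃bob57@mail.com  │79┃Mumbai,18,completed,H▼
   ┃alice56@mail.com│74┗━━━━━━━━━━━━━━━━━━━━━━
   ┃hank64@mail.com │28┃                      
   ┃carol67@mail.com│40┃                      
   ┃eve5@mail.com   │20┃                      
   ┃bob67@mail.com  │64┃                      
   ┃eve7@mail.com   ┏━━━━━━━━━━━━━━━━━━┓      
   ┃grace89@mail.com┃ DialogModal      ┃      
   ┃alice85@mail.com┠──────────────────┨      
   ┃dave59@mail.com ┃Data processing va┃      
   ┗━━━━━━━━━━━━━━━━┃The pipeline monit┃      
                    ┃Each component han┃      
                    ┃The system handles┃      
                    ┃Error handling mon┃      
                    ┃The architecture m┃      


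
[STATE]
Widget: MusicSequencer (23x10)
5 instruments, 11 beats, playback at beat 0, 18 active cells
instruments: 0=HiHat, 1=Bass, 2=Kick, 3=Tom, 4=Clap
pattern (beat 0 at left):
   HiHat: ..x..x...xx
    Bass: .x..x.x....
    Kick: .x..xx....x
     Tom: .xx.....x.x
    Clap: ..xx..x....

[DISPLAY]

      ▼1234567890      
 HiHat··█··█···██      
  Bass·█··█·█····      
  Kick·█··██····█      
   Tom·██·····█·█      
  Clap··██··█····      
                       
                       
                       
                       


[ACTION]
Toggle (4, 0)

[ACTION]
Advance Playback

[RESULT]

      0▼234567890      
 HiHat··█··█···██      
  Bass·█··█·█····      
  Kick·█··██····█      
   Tom·██·····█·█      
  Clap█·██··█····      
                       
                       
                       
                       


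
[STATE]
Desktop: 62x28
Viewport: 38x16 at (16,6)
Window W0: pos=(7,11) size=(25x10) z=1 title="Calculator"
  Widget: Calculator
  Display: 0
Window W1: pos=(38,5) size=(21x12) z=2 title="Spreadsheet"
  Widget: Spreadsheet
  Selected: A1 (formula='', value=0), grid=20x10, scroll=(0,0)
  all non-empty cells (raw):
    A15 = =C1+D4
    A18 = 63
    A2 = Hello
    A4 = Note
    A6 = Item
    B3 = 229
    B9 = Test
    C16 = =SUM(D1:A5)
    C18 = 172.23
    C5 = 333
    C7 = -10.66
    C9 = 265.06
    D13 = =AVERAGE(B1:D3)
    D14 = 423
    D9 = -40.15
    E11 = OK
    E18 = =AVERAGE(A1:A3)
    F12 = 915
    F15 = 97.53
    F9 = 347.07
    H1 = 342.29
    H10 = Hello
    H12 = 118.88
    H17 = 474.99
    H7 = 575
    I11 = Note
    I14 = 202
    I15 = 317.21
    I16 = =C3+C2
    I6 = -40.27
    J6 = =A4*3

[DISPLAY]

                      ┃ Spreadsheet   
                      ┠───────────────
                      ┃A1:            
                      ┃       A       
                      ┃---------------
━━━━━━━━━━━━━━━┓      ┃  1      [0]   
tor            ┃      ┃  2 Hello      
───────────────┨      ┃  3        0   
              0┃      ┃  4 Note       
┬───┬───┐      ┃      ┃  5        0   
│ 9 │ ÷ │      ┃      ┗━━━━━━━━━━━━━━━
┼───┼───┤      ┃                      
│ 6 │ × │      ┃                      
┴───┴───┘      ┃                      
━━━━━━━━━━━━━━━┛                      
                                      


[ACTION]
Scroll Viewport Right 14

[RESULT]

              ┃ Spreadsheet       ┃   
              ┠───────────────────┨   
              ┃A1:                ┃   
              ┃       A       B   ┃   
              ┃-------------------┃   
━━━━━━━┓      ┃  1      [0]       ┃   
       ┃      ┃  2 Hello          ┃   
───────┨      ┃  3        0     22┃   
      0┃      ┃  4 Note           ┃   
┐      ┃      ┃  5        0       ┃   
│      ┃      ┗━━━━━━━━━━━━━━━━━━━┛   
┤      ┃                              
│      ┃                              
┘      ┃                              
━━━━━━━┛                              
                                      


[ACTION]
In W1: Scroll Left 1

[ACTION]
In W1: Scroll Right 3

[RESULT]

              ┃ Spreadsheet       ┃   
              ┠───────────────────┨   
              ┃A1:                ┃   
              ┃       D       E   ┃   
              ┃-------------------┃   
━━━━━━━┓      ┃  1        0       ┃   
       ┃      ┃  2        0       ┃   
───────┨      ┃  3        0       ┃   
      0┃      ┃  4        0       ┃   
┐      ┃      ┃  5        0       ┃   
│      ┃      ┗━━━━━━━━━━━━━━━━━━━┛   
┤      ┃                              
│      ┃                              
┘      ┃                              
━━━━━━━┛                              
                                      


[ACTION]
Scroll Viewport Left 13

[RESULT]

                           ┃ Spreadshe
                           ┠──────────
                           ┃A1:       
                           ┃       D  
                           ┃----------
━━━━━━━━━━━━━━━━━━━━┓      ┃  1       
lculator            ┃      ┃  2       
────────────────────┨      ┃  3       
                   0┃      ┃  4       
─┬───┬───┬───┐      ┃      ┃  5       
 │ 8 │ 9 │ ÷ │      ┃      ┗━━━━━━━━━━
─┼───┼───┼───┤      ┃                 
 │ 5 │ 6 │ × │      ┃                 
─┴───┴───┴───┘      ┃                 
━━━━━━━━━━━━━━━━━━━━┛                 
                                      


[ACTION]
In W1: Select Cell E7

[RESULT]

                           ┃ Spreadshe
                           ┠──────────
                           ┃E7:       
                           ┃       D  
                           ┃----------
━━━━━━━━━━━━━━━━━━━━┓      ┃  1       
lculator            ┃      ┃  2       
────────────────────┨      ┃  3       
                   0┃      ┃  4       
─┬───┬───┬───┐      ┃      ┃  5       
 │ 8 │ 9 │ ÷ │      ┃      ┗━━━━━━━━━━
─┼───┼───┼───┤      ┃                 
 │ 5 │ 6 │ × │      ┃                 
─┴───┴───┴───┘      ┃                 
━━━━━━━━━━━━━━━━━━━━┛                 
                                      


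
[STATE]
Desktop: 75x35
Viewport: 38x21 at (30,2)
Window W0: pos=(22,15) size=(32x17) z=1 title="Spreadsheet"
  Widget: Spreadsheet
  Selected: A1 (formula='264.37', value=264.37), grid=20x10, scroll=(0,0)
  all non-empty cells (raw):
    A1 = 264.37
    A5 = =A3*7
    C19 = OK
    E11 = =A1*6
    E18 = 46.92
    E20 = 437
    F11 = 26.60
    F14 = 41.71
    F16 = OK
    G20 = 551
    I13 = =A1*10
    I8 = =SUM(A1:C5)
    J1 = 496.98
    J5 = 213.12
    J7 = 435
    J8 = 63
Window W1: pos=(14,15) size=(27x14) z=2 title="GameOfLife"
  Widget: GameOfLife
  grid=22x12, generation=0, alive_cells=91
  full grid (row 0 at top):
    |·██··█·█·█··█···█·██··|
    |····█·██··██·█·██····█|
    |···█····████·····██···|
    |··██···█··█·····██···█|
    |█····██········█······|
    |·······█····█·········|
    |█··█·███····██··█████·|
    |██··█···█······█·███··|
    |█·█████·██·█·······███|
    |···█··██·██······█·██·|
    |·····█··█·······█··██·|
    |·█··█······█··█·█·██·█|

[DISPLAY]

                                      
                                      
                                      
                                      
                                      
                                      
                                      
                                      
                                      
                                      
                                      
                                      
                                      
━━━━━━━━━━┓━━━━━━━━━━━━┓              
          ┃            ┃              
──────────┨────────────┨              
          ┃            ┃              
██····█   ┃     C      ┃              
··██···   ┃------------┃              
·██···█   ┃ 0       0  ┃              
█······   ┃ 0       0  ┃              


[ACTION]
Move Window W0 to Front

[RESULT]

                                      
                                      
                                      
                                      
                                      
                                      
                                      
                                      
                                      
                                      
                                      
                                      
                                      
━━━━━━━━━━━━━━━━━━━━━━━┓              
sheet                  ┃              
───────────────────────┨              
.37                    ┃              
A       B       C      ┃              
-----------------------┃              
4.37]       0       0  ┃              
    0       0       0  ┃              


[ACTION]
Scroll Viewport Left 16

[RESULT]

                                      
                                      
                                      
                                      
                                      
                                      
                                      
                                      
                                      
                                      
                                      
                                      
                                      
┏━━━━━━━┏━━━━━━━━━━━━━━━━━━━━━━━━━━━━━
┃ GameOf┃ Spreadsheet                 
┠───────┠─────────────────────────────
┃Gen: 0 ┃A1: 264.37                   
┃····█·█┃       A       B       C     
┃···█···┃-----------------------------
┃··██···┃  1 [264.37]       0       0 
┃█····██┃  2        0       0       0 


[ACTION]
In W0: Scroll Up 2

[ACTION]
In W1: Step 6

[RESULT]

                                      
                                      
                                      
                                      
                                      
                                      
                                      
                                      
                                      
                                      
                                      
                                      
                                      
┏━━━━━━━┏━━━━━━━━━━━━━━━━━━━━━━━━━━━━━
┃ GameOf┃ Spreadsheet                 
┠───────┠─────────────────────────────
┃Gen: 6 ┃A1: 264.37                   
┃·█·██··┃       A       B       C     
┃·█··█··┃-----------------------------
┃··█·██·┃  1 [264.37]       0       0 
┃···█···┃  2        0       0       0 


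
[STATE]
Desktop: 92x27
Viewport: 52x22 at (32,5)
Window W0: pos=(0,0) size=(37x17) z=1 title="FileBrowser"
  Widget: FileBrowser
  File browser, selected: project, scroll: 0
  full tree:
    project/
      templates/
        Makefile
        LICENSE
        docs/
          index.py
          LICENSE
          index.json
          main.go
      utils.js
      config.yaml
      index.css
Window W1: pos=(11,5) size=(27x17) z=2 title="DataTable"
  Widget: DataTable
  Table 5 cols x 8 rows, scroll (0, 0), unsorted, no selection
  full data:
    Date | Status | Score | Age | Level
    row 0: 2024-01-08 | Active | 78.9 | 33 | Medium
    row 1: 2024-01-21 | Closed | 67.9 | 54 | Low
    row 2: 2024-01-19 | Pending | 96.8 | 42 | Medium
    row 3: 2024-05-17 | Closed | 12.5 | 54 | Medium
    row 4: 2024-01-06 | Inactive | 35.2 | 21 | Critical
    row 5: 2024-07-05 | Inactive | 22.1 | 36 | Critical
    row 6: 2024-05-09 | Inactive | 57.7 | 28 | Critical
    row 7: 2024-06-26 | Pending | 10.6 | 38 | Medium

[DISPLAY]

━━━━━┓                                              
     ┃                                              
─────┨                                              
Score┃                                              
─────┃                                              
78.9 ┃                                              
67.9 ┃                                              
96.8 ┃                                              
12.5 ┃                                              
35.2 ┃                                              
22.1 ┃                                              
57.7 ┃                                              
10.6 ┃                                              
     ┃                                              
     ┃                                              
     ┃                                              
━━━━━┛                                              
                                                    
                                                    
                                                    
                                                    
                                                    


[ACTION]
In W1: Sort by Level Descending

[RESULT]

━━━━━┓                                              
     ┃                                              
─────┨                                              
Score┃                                              
─────┃                                              
78.9 ┃                                              
96.8 ┃                                              
12.5 ┃                                              
10.6 ┃                                              
67.9 ┃                                              
35.2 ┃                                              
22.1 ┃                                              
57.7 ┃                                              
     ┃                                              
     ┃                                              
     ┃                                              
━━━━━┛                                              
                                                    
                                                    
                                                    
                                                    
                                                    


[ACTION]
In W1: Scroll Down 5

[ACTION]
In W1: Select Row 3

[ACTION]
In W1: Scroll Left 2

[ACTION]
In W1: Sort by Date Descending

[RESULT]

━━━━━┓                                              
     ┃                                              
─────┨                                              
Score┃                                              
─────┃                                              
22.1 ┃                                              
10.6 ┃                                              
12.5 ┃                                              
57.7 ┃                                              
67.9 ┃                                              
96.8 ┃                                              
78.9 ┃                                              
35.2 ┃                                              
     ┃                                              
     ┃                                              
     ┃                                              
━━━━━┛                                              
                                                    
                                                    
                                                    
                                                    
                                                    
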